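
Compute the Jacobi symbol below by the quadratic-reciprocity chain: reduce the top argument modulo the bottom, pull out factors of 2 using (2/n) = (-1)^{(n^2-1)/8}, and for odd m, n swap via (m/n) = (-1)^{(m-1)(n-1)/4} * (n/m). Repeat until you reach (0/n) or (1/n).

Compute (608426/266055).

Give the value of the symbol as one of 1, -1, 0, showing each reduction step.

-1

(608426/266055): 608426 mod 266055 = 76316, so (608426/266055) = (76316/266055)
factor out 2^2: 76316 = 2^2·19079; with 266055 mod 8 = 7, (2/266055) = +1; sign now +1; continue with (19079/266055)
flip (19079/266055) -> (266055/19079): both odd, 19079 mod 4 = 3, 266055 mod 4 = 3, so the flip contributes -1; sign now -1
(266055/19079): 266055 mod 19079 = 18028, so (266055/19079) = (18028/19079)
factor out 2^2: 18028 = 2^2·4507; with 19079 mod 8 = 7, (2/19079) = +1; sign now -1; continue with (4507/19079)
flip (4507/19079) -> (19079/4507): both odd, 4507 mod 4 = 3, 19079 mod 4 = 3, so the flip contributes -1; sign now +1
(19079/4507): 19079 mod 4507 = 1051, so (19079/4507) = (1051/4507)
flip (1051/4507) -> (4507/1051): both odd, 1051 mod 4 = 3, 4507 mod 4 = 3, so the flip contributes -1; sign now -1
(4507/1051): 4507 mod 1051 = 303, so (4507/1051) = (303/1051)
flip (303/1051) -> (1051/303): both odd, 303 mod 4 = 3, 1051 mod 4 = 3, so the flip contributes -1; sign now +1
(1051/303): 1051 mod 303 = 142, so (1051/303) = (142/303)
factor out 2^1: 142 = 2^1·71; with 303 mod 8 = 7, (2/303) = +1; sign now +1; continue with (71/303)
flip (71/303) -> (303/71): both odd, 71 mod 4 = 3, 303 mod 4 = 3, so the flip contributes -1; sign now -1
(303/71): 303 mod 71 = 19, so (303/71) = (19/71)
flip (19/71) -> (71/19): both odd, 19 mod 4 = 3, 71 mod 4 = 3, so the flip contributes -1; sign now +1
(71/19): 71 mod 19 = 14, so (71/19) = (14/19)
factor out 2^1: 14 = 2^1·7; with 19 mod 8 = 3, (2/19) = -1; sign now -1; continue with (7/19)
flip (7/19) -> (19/7): both odd, 7 mod 4 = 3, 19 mod 4 = 3, so the flip contributes -1; sign now +1
(19/7): 19 mod 7 = 5, so (19/7) = (5/7)
flip (5/7) -> (7/5): both odd, 5 mod 4 = 1, 7 mod 4 = 3, so the flip contributes +1; sign now +1
(7/5): 7 mod 5 = 2, so (7/5) = (2/5)
factor out 2^1: 2 = 2^1·1; with 5 mod 8 = 5, (2/5) = -1; sign now -1; continue with (1/5)
reached (1/5) = 1, so the symbol is -1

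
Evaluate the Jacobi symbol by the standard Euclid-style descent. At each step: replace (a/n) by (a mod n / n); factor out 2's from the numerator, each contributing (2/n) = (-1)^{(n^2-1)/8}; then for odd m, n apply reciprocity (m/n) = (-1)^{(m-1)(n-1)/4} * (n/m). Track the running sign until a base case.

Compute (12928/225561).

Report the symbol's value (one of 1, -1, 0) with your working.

-1

12928 = 2^7·101; (2/225561) = +1 since 225561 mod 8 = 1, so (12928/225561) = (+1)^7·(101/225561); sign now +1
reciprocity: (101/225561) = +1·(225561/101) since 101 mod 4 = 1, 225561 mod 4 = 1; sign now +1
(225561/101) = (28/101)   [reduce mod 101]
28 = 2^2·7; (2/101) = -1 since 101 mod 8 = 5, so (28/101) = (-1)^2·(7/101); sign now +1
reciprocity: (7/101) = +1·(101/7) since 7 mod 4 = 3, 101 mod 4 = 1; sign now +1
(101/7) = (3/7)   [reduce mod 7]
reciprocity: (3/7) = -1·(7/3) since 3 mod 4 = 3, 7 mod 4 = 3; sign now -1
(7/3) = (1/3)   [reduce mod 3]
(1/3) = 1; final value = sign = -1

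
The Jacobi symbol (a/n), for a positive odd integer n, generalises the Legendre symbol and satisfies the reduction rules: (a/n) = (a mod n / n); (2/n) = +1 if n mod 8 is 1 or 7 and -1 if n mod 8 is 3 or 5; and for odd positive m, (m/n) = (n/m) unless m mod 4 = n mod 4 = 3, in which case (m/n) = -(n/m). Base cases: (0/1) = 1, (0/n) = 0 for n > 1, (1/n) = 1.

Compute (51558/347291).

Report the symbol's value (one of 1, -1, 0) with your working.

1

51558 = 2^1·25779; (2/347291) = -1 since 347291 mod 8 = 3, so (51558/347291) = (-1)^1·(25779/347291); sign now -1
reciprocity: (25779/347291) = -1·(347291/25779) since 25779 mod 4 = 3, 347291 mod 4 = 3; sign now +1
(347291/25779) = (12164/25779)   [reduce mod 25779]
12164 = 2^2·3041; (2/25779) = -1 since 25779 mod 8 = 3, so (12164/25779) = (-1)^2·(3041/25779); sign now +1
reciprocity: (3041/25779) = +1·(25779/3041) since 3041 mod 4 = 1, 25779 mod 4 = 3; sign now +1
(25779/3041) = (1451/3041)   [reduce mod 3041]
reciprocity: (1451/3041) = +1·(3041/1451) since 1451 mod 4 = 3, 3041 mod 4 = 1; sign now +1
(3041/1451) = (139/1451)   [reduce mod 1451]
reciprocity: (139/1451) = -1·(1451/139) since 139 mod 4 = 3, 1451 mod 4 = 3; sign now -1
(1451/139) = (61/139)   [reduce mod 139]
reciprocity: (61/139) = +1·(139/61) since 61 mod 4 = 1, 139 mod 4 = 3; sign now -1
(139/61) = (17/61)   [reduce mod 61]
reciprocity: (17/61) = +1·(61/17) since 17 mod 4 = 1, 61 mod 4 = 1; sign now -1
(61/17) = (10/17)   [reduce mod 17]
10 = 2^1·5; (2/17) = +1 since 17 mod 8 = 1, so (10/17) = (+1)^1·(5/17); sign now -1
reciprocity: (5/17) = +1·(17/5) since 5 mod 4 = 1, 17 mod 4 = 1; sign now -1
(17/5) = (2/5)   [reduce mod 5]
2 = 2^1·1; (2/5) = -1 since 5 mod 8 = 5, so (2/5) = (-1)^1·(1/5); sign now +1
(1/5) = 1; final value = sign = +1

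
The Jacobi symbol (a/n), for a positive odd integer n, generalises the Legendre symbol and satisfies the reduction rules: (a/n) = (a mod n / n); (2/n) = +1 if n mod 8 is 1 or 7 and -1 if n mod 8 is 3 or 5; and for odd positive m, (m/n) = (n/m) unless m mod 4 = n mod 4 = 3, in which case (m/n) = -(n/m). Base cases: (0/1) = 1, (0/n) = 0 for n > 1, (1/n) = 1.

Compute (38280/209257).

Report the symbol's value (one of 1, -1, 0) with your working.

38280 = 2^3·4785; (2/209257) = +1 since 209257 mod 8 = 1, so (38280/209257) = (+1)^3·(4785/209257); sign now +1
reciprocity: (4785/209257) = +1·(209257/4785) since 4785 mod 4 = 1, 209257 mod 4 = 1; sign now +1
(209257/4785) = (3502/4785)   [reduce mod 4785]
3502 = 2^1·1751; (2/4785) = +1 since 4785 mod 8 = 1, so (3502/4785) = (+1)^1·(1751/4785); sign now +1
reciprocity: (1751/4785) = +1·(4785/1751) since 1751 mod 4 = 3, 4785 mod 4 = 1; sign now +1
(4785/1751) = (1283/1751)   [reduce mod 1751]
reciprocity: (1283/1751) = -1·(1751/1283) since 1283 mod 4 = 3, 1751 mod 4 = 3; sign now -1
(1751/1283) = (468/1283)   [reduce mod 1283]
468 = 2^2·117; (2/1283) = -1 since 1283 mod 8 = 3, so (468/1283) = (-1)^2·(117/1283); sign now -1
reciprocity: (117/1283) = +1·(1283/117) since 117 mod 4 = 1, 1283 mod 4 = 3; sign now -1
(1283/117) = (113/117)   [reduce mod 117]
reciprocity: (113/117) = +1·(117/113) since 113 mod 4 = 1, 117 mod 4 = 1; sign now -1
(117/113) = (4/113)   [reduce mod 113]
4 = 2^2·1; (2/113) = +1 since 113 mod 8 = 1, so (4/113) = (+1)^2·(1/113); sign now -1
(1/113) = 1; final value = sign = -1

-1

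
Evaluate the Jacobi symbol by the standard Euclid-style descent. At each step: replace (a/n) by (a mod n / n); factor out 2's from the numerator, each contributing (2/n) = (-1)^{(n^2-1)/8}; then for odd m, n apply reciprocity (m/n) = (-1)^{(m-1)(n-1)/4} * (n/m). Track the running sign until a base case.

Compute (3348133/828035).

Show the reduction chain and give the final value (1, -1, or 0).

1

(3348133/828035) = (35993/828035)   [reduce mod 828035]
reciprocity: (35993/828035) = +1·(828035/35993) since 35993 mod 4 = 1, 828035 mod 4 = 3; sign now +1
(828035/35993) = (196/35993)   [reduce mod 35993]
196 = 2^2·49; (2/35993) = +1 since 35993 mod 8 = 1, so (196/35993) = (+1)^2·(49/35993); sign now +1
reciprocity: (49/35993) = +1·(35993/49) since 49 mod 4 = 1, 35993 mod 4 = 1; sign now +1
(35993/49) = (27/49)   [reduce mod 49]
reciprocity: (27/49) = +1·(49/27) since 27 mod 4 = 3, 49 mod 4 = 1; sign now +1
(49/27) = (22/27)   [reduce mod 27]
22 = 2^1·11; (2/27) = -1 since 27 mod 8 = 3, so (22/27) = (-1)^1·(11/27); sign now -1
reciprocity: (11/27) = -1·(27/11) since 11 mod 4 = 3, 27 mod 4 = 3; sign now +1
(27/11) = (5/11)   [reduce mod 11]
reciprocity: (5/11) = +1·(11/5) since 5 mod 4 = 1, 11 mod 4 = 3; sign now +1
(11/5) = (1/5)   [reduce mod 5]
(1/5) = 1; final value = sign = +1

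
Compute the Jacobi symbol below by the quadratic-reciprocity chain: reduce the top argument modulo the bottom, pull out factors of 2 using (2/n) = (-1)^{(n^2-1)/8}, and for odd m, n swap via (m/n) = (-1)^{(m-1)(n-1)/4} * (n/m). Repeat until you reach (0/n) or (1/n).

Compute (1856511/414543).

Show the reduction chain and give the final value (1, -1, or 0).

(1856511/414543) = (198339/414543)   [reduce mod 414543]
reciprocity: (198339/414543) = -1·(414543/198339) since 198339 mod 4 = 3, 414543 mod 4 = 3; sign now -1
(414543/198339) = (17865/198339)   [reduce mod 198339]
reciprocity: (17865/198339) = +1·(198339/17865) since 17865 mod 4 = 1, 198339 mod 4 = 3; sign now -1
(198339/17865) = (1824/17865)   [reduce mod 17865]
1824 = 2^5·57; (2/17865) = +1 since 17865 mod 8 = 1, so (1824/17865) = (+1)^5·(57/17865); sign now -1
reciprocity: (57/17865) = +1·(17865/57) since 57 mod 4 = 1, 17865 mod 4 = 1; sign now -1
(17865/57) = (24/57)   [reduce mod 57]
24 = 2^3·3; (2/57) = +1 since 57 mod 8 = 1, so (24/57) = (+1)^3·(3/57); sign now -1
reciprocity: (3/57) = +1·(57/3) since 3 mod 4 = 3, 57 mod 4 = 1; sign now -1
(57/3) = (0/3)   [reduce mod 3]
(0/3) = 0   [gcd(a, n) > 1]; final value = 0

0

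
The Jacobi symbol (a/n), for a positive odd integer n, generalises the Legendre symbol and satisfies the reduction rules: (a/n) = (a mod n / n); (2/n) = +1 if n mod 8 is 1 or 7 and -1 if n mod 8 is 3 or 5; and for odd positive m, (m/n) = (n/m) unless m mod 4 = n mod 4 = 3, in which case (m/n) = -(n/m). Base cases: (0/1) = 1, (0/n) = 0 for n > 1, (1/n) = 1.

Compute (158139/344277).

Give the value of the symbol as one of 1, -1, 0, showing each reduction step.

0

reciprocity: (158139/344277) = +1·(344277/158139) since 158139 mod 4 = 3, 344277 mod 4 = 1; sign now +1
(344277/158139) = (27999/158139)   [reduce mod 158139]
reciprocity: (27999/158139) = -1·(158139/27999) since 27999 mod 4 = 3, 158139 mod 4 = 3; sign now -1
(158139/27999) = (18144/27999)   [reduce mod 27999]
18144 = 2^5·567; (2/27999) = +1 since 27999 mod 8 = 7, so (18144/27999) = (+1)^5·(567/27999); sign now -1
reciprocity: (567/27999) = -1·(27999/567) since 567 mod 4 = 3, 27999 mod 4 = 3; sign now +1
(27999/567) = (216/567)   [reduce mod 567]
216 = 2^3·27; (2/567) = +1 since 567 mod 8 = 7, so (216/567) = (+1)^3·(27/567); sign now +1
reciprocity: (27/567) = -1·(567/27) since 27 mod 4 = 3, 567 mod 4 = 3; sign now -1
(567/27) = (0/27)   [reduce mod 27]
(0/27) = 0   [gcd(a, n) > 1]; final value = 0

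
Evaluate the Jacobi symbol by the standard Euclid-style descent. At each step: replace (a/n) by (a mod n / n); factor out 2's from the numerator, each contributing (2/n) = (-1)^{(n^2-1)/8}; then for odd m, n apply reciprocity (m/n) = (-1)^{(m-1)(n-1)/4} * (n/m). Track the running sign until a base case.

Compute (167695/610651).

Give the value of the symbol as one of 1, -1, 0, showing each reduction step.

-1

reciprocity: (167695/610651) = -1·(610651/167695) since 167695 mod 4 = 3, 610651 mod 4 = 3; sign now -1
(610651/167695) = (107566/167695)   [reduce mod 167695]
107566 = 2^1·53783; (2/167695) = +1 since 167695 mod 8 = 7, so (107566/167695) = (+1)^1·(53783/167695); sign now -1
reciprocity: (53783/167695) = -1·(167695/53783) since 53783 mod 4 = 3, 167695 mod 4 = 3; sign now +1
(167695/53783) = (6346/53783)   [reduce mod 53783]
6346 = 2^1·3173; (2/53783) = +1 since 53783 mod 8 = 7, so (6346/53783) = (+1)^1·(3173/53783); sign now +1
reciprocity: (3173/53783) = +1·(53783/3173) since 3173 mod 4 = 1, 53783 mod 4 = 3; sign now +1
(53783/3173) = (3015/3173)   [reduce mod 3173]
reciprocity: (3015/3173) = +1·(3173/3015) since 3015 mod 4 = 3, 3173 mod 4 = 1; sign now +1
(3173/3015) = (158/3015)   [reduce mod 3015]
158 = 2^1·79; (2/3015) = +1 since 3015 mod 8 = 7, so (158/3015) = (+1)^1·(79/3015); sign now +1
reciprocity: (79/3015) = -1·(3015/79) since 79 mod 4 = 3, 3015 mod 4 = 3; sign now -1
(3015/79) = (13/79)   [reduce mod 79]
reciprocity: (13/79) = +1·(79/13) since 13 mod 4 = 1, 79 mod 4 = 3; sign now -1
(79/13) = (1/13)   [reduce mod 13]
(1/13) = 1; final value = sign = -1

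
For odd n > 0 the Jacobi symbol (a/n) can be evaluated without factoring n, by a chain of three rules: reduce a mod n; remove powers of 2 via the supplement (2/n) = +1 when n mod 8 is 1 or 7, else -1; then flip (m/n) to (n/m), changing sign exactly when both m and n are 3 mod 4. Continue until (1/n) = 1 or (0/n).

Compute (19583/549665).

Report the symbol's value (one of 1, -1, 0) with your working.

reciprocity: (19583/549665) = +1·(549665/19583) since 19583 mod 4 = 3, 549665 mod 4 = 1; sign now +1
(549665/19583) = (1341/19583)   [reduce mod 19583]
reciprocity: (1341/19583) = +1·(19583/1341) since 1341 mod 4 = 1, 19583 mod 4 = 3; sign now +1
(19583/1341) = (809/1341)   [reduce mod 1341]
reciprocity: (809/1341) = +1·(1341/809) since 809 mod 4 = 1, 1341 mod 4 = 1; sign now +1
(1341/809) = (532/809)   [reduce mod 809]
532 = 2^2·133; (2/809) = +1 since 809 mod 8 = 1, so (532/809) = (+1)^2·(133/809); sign now +1
reciprocity: (133/809) = +1·(809/133) since 133 mod 4 = 1, 809 mod 4 = 1; sign now +1
(809/133) = (11/133)   [reduce mod 133]
reciprocity: (11/133) = +1·(133/11) since 11 mod 4 = 3, 133 mod 4 = 1; sign now +1
(133/11) = (1/11)   [reduce mod 11]
(1/11) = 1; final value = sign = +1

1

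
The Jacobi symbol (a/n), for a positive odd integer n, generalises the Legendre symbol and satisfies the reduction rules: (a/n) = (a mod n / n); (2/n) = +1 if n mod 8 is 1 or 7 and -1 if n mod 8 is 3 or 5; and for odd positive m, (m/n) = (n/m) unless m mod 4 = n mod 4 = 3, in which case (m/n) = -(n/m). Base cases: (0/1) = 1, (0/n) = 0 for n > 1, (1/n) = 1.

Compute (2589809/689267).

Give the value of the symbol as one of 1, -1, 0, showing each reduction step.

(2589809/689267): 2589809 mod 689267 = 522008, so (2589809/689267) = (522008/689267)
factor out 2^3: 522008 = 2^3·65251; with 689267 mod 8 = 3, (2/689267) = -1; sign now -1; continue with (65251/689267)
flip (65251/689267) -> (689267/65251): both odd, 65251 mod 4 = 3, 689267 mod 4 = 3, so the flip contributes -1; sign now +1
(689267/65251): 689267 mod 65251 = 36757, so (689267/65251) = (36757/65251)
flip (36757/65251) -> (65251/36757): both odd, 36757 mod 4 = 1, 65251 mod 4 = 3, so the flip contributes +1; sign now +1
(65251/36757): 65251 mod 36757 = 28494, so (65251/36757) = (28494/36757)
factor out 2^1: 28494 = 2^1·14247; with 36757 mod 8 = 5, (2/36757) = -1; sign now -1; continue with (14247/36757)
flip (14247/36757) -> (36757/14247): both odd, 14247 mod 4 = 3, 36757 mod 4 = 1, so the flip contributes +1; sign now -1
(36757/14247): 36757 mod 14247 = 8263, so (36757/14247) = (8263/14247)
flip (8263/14247) -> (14247/8263): both odd, 8263 mod 4 = 3, 14247 mod 4 = 3, so the flip contributes -1; sign now +1
(14247/8263): 14247 mod 8263 = 5984, so (14247/8263) = (5984/8263)
factor out 2^5: 5984 = 2^5·187; with 8263 mod 8 = 7, (2/8263) = +1; sign now +1; continue with (187/8263)
flip (187/8263) -> (8263/187): both odd, 187 mod 4 = 3, 8263 mod 4 = 3, so the flip contributes -1; sign now -1
(8263/187): 8263 mod 187 = 35, so (8263/187) = (35/187)
flip (35/187) -> (187/35): both odd, 35 mod 4 = 3, 187 mod 4 = 3, so the flip contributes -1; sign now +1
(187/35): 187 mod 35 = 12, so (187/35) = (12/35)
factor out 2^2: 12 = 2^2·3; with 35 mod 8 = 3, (2/35) = -1; sign now +1; continue with (3/35)
flip (3/35) -> (35/3): both odd, 3 mod 4 = 3, 35 mod 4 = 3, so the flip contributes -1; sign now -1
(35/3): 35 mod 3 = 2, so (35/3) = (2/3)
factor out 2^1: 2 = 2^1·1; with 3 mod 8 = 3, (2/3) = -1; sign now +1; continue with (1/3)
reached (1/3) = 1, so the symbol is +1

1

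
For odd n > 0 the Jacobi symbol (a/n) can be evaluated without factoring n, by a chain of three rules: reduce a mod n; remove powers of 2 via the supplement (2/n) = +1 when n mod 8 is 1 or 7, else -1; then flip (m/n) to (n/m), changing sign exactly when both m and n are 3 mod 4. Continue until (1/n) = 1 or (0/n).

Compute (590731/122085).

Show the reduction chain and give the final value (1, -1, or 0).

(590731/122085): 590731 mod 122085 = 102391, so (590731/122085) = (102391/122085)
flip (102391/122085) -> (122085/102391): both odd, 102391 mod 4 = 3, 122085 mod 4 = 1, so the flip contributes +1; sign now +1
(122085/102391): 122085 mod 102391 = 19694, so (122085/102391) = (19694/102391)
factor out 2^1: 19694 = 2^1·9847; with 102391 mod 8 = 7, (2/102391) = +1; sign now +1; continue with (9847/102391)
flip (9847/102391) -> (102391/9847): both odd, 9847 mod 4 = 3, 102391 mod 4 = 3, so the flip contributes -1; sign now -1
(102391/9847): 102391 mod 9847 = 3921, so (102391/9847) = (3921/9847)
flip (3921/9847) -> (9847/3921): both odd, 3921 mod 4 = 1, 9847 mod 4 = 3, so the flip contributes +1; sign now -1
(9847/3921): 9847 mod 3921 = 2005, so (9847/3921) = (2005/3921)
flip (2005/3921) -> (3921/2005): both odd, 2005 mod 4 = 1, 3921 mod 4 = 1, so the flip contributes +1; sign now -1
(3921/2005): 3921 mod 2005 = 1916, so (3921/2005) = (1916/2005)
factor out 2^2: 1916 = 2^2·479; with 2005 mod 8 = 5, (2/2005) = -1; sign now -1; continue with (479/2005)
flip (479/2005) -> (2005/479): both odd, 479 mod 4 = 3, 2005 mod 4 = 1, so the flip contributes +1; sign now -1
(2005/479): 2005 mod 479 = 89, so (2005/479) = (89/479)
flip (89/479) -> (479/89): both odd, 89 mod 4 = 1, 479 mod 4 = 3, so the flip contributes +1; sign now -1
(479/89): 479 mod 89 = 34, so (479/89) = (34/89)
factor out 2^1: 34 = 2^1·17; with 89 mod 8 = 1, (2/89) = +1; sign now -1; continue with (17/89)
flip (17/89) -> (89/17): both odd, 17 mod 4 = 1, 89 mod 4 = 1, so the flip contributes +1; sign now -1
(89/17): 89 mod 17 = 4, so (89/17) = (4/17)
factor out 2^2: 4 = 2^2·1; with 17 mod 8 = 1, (2/17) = +1; sign now -1; continue with (1/17)
reached (1/17) = 1, so the symbol is -1

-1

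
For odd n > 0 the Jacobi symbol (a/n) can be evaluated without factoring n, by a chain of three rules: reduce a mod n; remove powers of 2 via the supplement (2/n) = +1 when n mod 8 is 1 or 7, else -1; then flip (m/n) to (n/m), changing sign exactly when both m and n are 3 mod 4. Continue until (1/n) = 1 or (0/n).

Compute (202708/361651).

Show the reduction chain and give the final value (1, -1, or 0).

202708 = 2^2·50677; (2/361651) = -1 since 361651 mod 8 = 3, so (202708/361651) = (-1)^2·(50677/361651); sign now +1
reciprocity: (50677/361651) = +1·(361651/50677) since 50677 mod 4 = 1, 361651 mod 4 = 3; sign now +1
(361651/50677) = (6912/50677)   [reduce mod 50677]
6912 = 2^8·27; (2/50677) = -1 since 50677 mod 8 = 5, so (6912/50677) = (-1)^8·(27/50677); sign now +1
reciprocity: (27/50677) = +1·(50677/27) since 27 mod 4 = 3, 50677 mod 4 = 1; sign now +1
(50677/27) = (25/27)   [reduce mod 27]
reciprocity: (25/27) = +1·(27/25) since 25 mod 4 = 1, 27 mod 4 = 3; sign now +1
(27/25) = (2/25)   [reduce mod 25]
2 = 2^1·1; (2/25) = +1 since 25 mod 8 = 1, so (2/25) = (+1)^1·(1/25); sign now +1
(1/25) = 1; final value = sign = +1

1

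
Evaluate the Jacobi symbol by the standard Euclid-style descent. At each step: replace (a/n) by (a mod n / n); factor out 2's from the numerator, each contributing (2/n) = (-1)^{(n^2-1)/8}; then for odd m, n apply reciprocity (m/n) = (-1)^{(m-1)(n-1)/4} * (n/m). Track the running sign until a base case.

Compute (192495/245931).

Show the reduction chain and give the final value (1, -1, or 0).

reciprocity: (192495/245931) = -1·(245931/192495) since 192495 mod 4 = 3, 245931 mod 4 = 3; sign now -1
(245931/192495) = (53436/192495)   [reduce mod 192495]
53436 = 2^2·13359; (2/192495) = +1 since 192495 mod 8 = 7, so (53436/192495) = (+1)^2·(13359/192495); sign now -1
reciprocity: (13359/192495) = -1·(192495/13359) since 13359 mod 4 = 3, 192495 mod 4 = 3; sign now +1
(192495/13359) = (5469/13359)   [reduce mod 13359]
reciprocity: (5469/13359) = +1·(13359/5469) since 5469 mod 4 = 1, 13359 mod 4 = 3; sign now +1
(13359/5469) = (2421/5469)   [reduce mod 5469]
reciprocity: (2421/5469) = +1·(5469/2421) since 2421 mod 4 = 1, 5469 mod 4 = 1; sign now +1
(5469/2421) = (627/2421)   [reduce mod 2421]
reciprocity: (627/2421) = +1·(2421/627) since 627 mod 4 = 3, 2421 mod 4 = 1; sign now +1
(2421/627) = (540/627)   [reduce mod 627]
540 = 2^2·135; (2/627) = -1 since 627 mod 8 = 3, so (540/627) = (-1)^2·(135/627); sign now +1
reciprocity: (135/627) = -1·(627/135) since 135 mod 4 = 3, 627 mod 4 = 3; sign now -1
(627/135) = (87/135)   [reduce mod 135]
reciprocity: (87/135) = -1·(135/87) since 87 mod 4 = 3, 135 mod 4 = 3; sign now +1
(135/87) = (48/87)   [reduce mod 87]
48 = 2^4·3; (2/87) = +1 since 87 mod 8 = 7, so (48/87) = (+1)^4·(3/87); sign now +1
reciprocity: (3/87) = -1·(87/3) since 3 mod 4 = 3, 87 mod 4 = 3; sign now -1
(87/3) = (0/3)   [reduce mod 3]
(0/3) = 0   [gcd(a, n) > 1]; final value = 0

0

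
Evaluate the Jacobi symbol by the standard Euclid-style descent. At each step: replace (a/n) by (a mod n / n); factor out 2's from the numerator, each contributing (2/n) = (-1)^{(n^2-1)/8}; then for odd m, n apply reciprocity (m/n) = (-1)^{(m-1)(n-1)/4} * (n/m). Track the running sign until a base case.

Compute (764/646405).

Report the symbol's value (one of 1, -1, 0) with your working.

factor out 2^2: 764 = 2^2·191; with 646405 mod 8 = 5, (2/646405) = -1; sign now +1; continue with (191/646405)
flip (191/646405) -> (646405/191): both odd, 191 mod 4 = 3, 646405 mod 4 = 1, so the flip contributes +1; sign now +1
(646405/191): 646405 mod 191 = 61, so (646405/191) = (61/191)
flip (61/191) -> (191/61): both odd, 61 mod 4 = 1, 191 mod 4 = 3, so the flip contributes +1; sign now +1
(191/61): 191 mod 61 = 8, so (191/61) = (8/61)
factor out 2^3: 8 = 2^3·1; with 61 mod 8 = 5, (2/61) = -1; sign now -1; continue with (1/61)
reached (1/61) = 1, so the symbol is -1

-1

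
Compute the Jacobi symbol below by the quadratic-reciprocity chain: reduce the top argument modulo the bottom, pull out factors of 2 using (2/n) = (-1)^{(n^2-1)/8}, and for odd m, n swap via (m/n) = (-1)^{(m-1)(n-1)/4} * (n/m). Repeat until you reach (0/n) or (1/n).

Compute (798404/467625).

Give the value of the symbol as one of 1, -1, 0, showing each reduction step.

-1

(798404/467625): 798404 mod 467625 = 330779, so (798404/467625) = (330779/467625)
flip (330779/467625) -> (467625/330779): both odd, 330779 mod 4 = 3, 467625 mod 4 = 1, so the flip contributes +1; sign now +1
(467625/330779): 467625 mod 330779 = 136846, so (467625/330779) = (136846/330779)
factor out 2^1: 136846 = 2^1·68423; with 330779 mod 8 = 3, (2/330779) = -1; sign now -1; continue with (68423/330779)
flip (68423/330779) -> (330779/68423): both odd, 68423 mod 4 = 3, 330779 mod 4 = 3, so the flip contributes -1; sign now +1
(330779/68423): 330779 mod 68423 = 57087, so (330779/68423) = (57087/68423)
flip (57087/68423) -> (68423/57087): both odd, 57087 mod 4 = 3, 68423 mod 4 = 3, so the flip contributes -1; sign now -1
(68423/57087): 68423 mod 57087 = 11336, so (68423/57087) = (11336/57087)
factor out 2^3: 11336 = 2^3·1417; with 57087 mod 8 = 7, (2/57087) = +1; sign now -1; continue with (1417/57087)
flip (1417/57087) -> (57087/1417): both odd, 1417 mod 4 = 1, 57087 mod 4 = 3, so the flip contributes +1; sign now -1
(57087/1417): 57087 mod 1417 = 407, so (57087/1417) = (407/1417)
flip (407/1417) -> (1417/407): both odd, 407 mod 4 = 3, 1417 mod 4 = 1, so the flip contributes +1; sign now -1
(1417/407): 1417 mod 407 = 196, so (1417/407) = (196/407)
factor out 2^2: 196 = 2^2·49; with 407 mod 8 = 7, (2/407) = +1; sign now -1; continue with (49/407)
flip (49/407) -> (407/49): both odd, 49 mod 4 = 1, 407 mod 4 = 3, so the flip contributes +1; sign now -1
(407/49): 407 mod 49 = 15, so (407/49) = (15/49)
flip (15/49) -> (49/15): both odd, 15 mod 4 = 3, 49 mod 4 = 1, so the flip contributes +1; sign now -1
(49/15): 49 mod 15 = 4, so (49/15) = (4/15)
factor out 2^2: 4 = 2^2·1; with 15 mod 8 = 7, (2/15) = +1; sign now -1; continue with (1/15)
reached (1/15) = 1, so the symbol is -1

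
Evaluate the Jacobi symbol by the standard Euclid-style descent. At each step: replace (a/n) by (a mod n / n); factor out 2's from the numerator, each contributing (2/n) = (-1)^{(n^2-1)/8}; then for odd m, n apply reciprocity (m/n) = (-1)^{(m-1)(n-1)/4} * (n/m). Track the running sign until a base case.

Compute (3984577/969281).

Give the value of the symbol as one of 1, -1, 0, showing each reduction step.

1

(3984577/969281): 3984577 mod 969281 = 107453, so (3984577/969281) = (107453/969281)
flip (107453/969281) -> (969281/107453): both odd, 107453 mod 4 = 1, 969281 mod 4 = 1, so the flip contributes +1; sign now +1
(969281/107453): 969281 mod 107453 = 2204, so (969281/107453) = (2204/107453)
factor out 2^2: 2204 = 2^2·551; with 107453 mod 8 = 5, (2/107453) = -1; sign now +1; continue with (551/107453)
flip (551/107453) -> (107453/551): both odd, 551 mod 4 = 3, 107453 mod 4 = 1, so the flip contributes +1; sign now +1
(107453/551): 107453 mod 551 = 8, so (107453/551) = (8/551)
factor out 2^3: 8 = 2^3·1; with 551 mod 8 = 7, (2/551) = +1; sign now +1; continue with (1/551)
reached (1/551) = 1, so the symbol is +1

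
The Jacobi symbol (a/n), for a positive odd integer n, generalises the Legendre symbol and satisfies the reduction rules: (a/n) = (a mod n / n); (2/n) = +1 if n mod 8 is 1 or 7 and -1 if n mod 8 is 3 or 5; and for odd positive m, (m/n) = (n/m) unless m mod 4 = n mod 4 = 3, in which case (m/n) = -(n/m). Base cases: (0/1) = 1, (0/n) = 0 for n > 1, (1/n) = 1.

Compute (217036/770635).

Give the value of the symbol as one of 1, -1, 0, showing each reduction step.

factor out 2^2: 217036 = 2^2·54259; with 770635 mod 8 = 3, (2/770635) = -1; sign now +1; continue with (54259/770635)
flip (54259/770635) -> (770635/54259): both odd, 54259 mod 4 = 3, 770635 mod 4 = 3, so the flip contributes -1; sign now -1
(770635/54259): 770635 mod 54259 = 11009, so (770635/54259) = (11009/54259)
flip (11009/54259) -> (54259/11009): both odd, 11009 mod 4 = 1, 54259 mod 4 = 3, so the flip contributes +1; sign now -1
(54259/11009): 54259 mod 11009 = 10223, so (54259/11009) = (10223/11009)
flip (10223/11009) -> (11009/10223): both odd, 10223 mod 4 = 3, 11009 mod 4 = 1, so the flip contributes +1; sign now -1
(11009/10223): 11009 mod 10223 = 786, so (11009/10223) = (786/10223)
factor out 2^1: 786 = 2^1·393; with 10223 mod 8 = 7, (2/10223) = +1; sign now -1; continue with (393/10223)
flip (393/10223) -> (10223/393): both odd, 393 mod 4 = 1, 10223 mod 4 = 3, so the flip contributes +1; sign now -1
(10223/393): 10223 mod 393 = 5, so (10223/393) = (5/393)
flip (5/393) -> (393/5): both odd, 5 mod 4 = 1, 393 mod 4 = 1, so the flip contributes +1; sign now -1
(393/5): 393 mod 5 = 3, so (393/5) = (3/5)
flip (3/5) -> (5/3): both odd, 3 mod 4 = 3, 5 mod 4 = 1, so the flip contributes +1; sign now -1
(5/3): 5 mod 3 = 2, so (5/3) = (2/3)
factor out 2^1: 2 = 2^1·1; with 3 mod 8 = 3, (2/3) = -1; sign now +1; continue with (1/3)
reached (1/3) = 1, so the symbol is +1

1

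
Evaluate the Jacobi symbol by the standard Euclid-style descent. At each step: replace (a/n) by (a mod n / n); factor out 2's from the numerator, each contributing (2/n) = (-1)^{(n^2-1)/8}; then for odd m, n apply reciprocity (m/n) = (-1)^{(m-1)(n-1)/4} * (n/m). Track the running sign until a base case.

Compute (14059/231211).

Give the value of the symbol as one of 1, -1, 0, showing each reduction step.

1

flip (14059/231211) -> (231211/14059): both odd, 14059 mod 4 = 3, 231211 mod 4 = 3, so the flip contributes -1; sign now -1
(231211/14059): 231211 mod 14059 = 6267, so (231211/14059) = (6267/14059)
flip (6267/14059) -> (14059/6267): both odd, 6267 mod 4 = 3, 14059 mod 4 = 3, so the flip contributes -1; sign now +1
(14059/6267): 14059 mod 6267 = 1525, so (14059/6267) = (1525/6267)
flip (1525/6267) -> (6267/1525): both odd, 1525 mod 4 = 1, 6267 mod 4 = 3, so the flip contributes +1; sign now +1
(6267/1525): 6267 mod 1525 = 167, so (6267/1525) = (167/1525)
flip (167/1525) -> (1525/167): both odd, 167 mod 4 = 3, 1525 mod 4 = 1, so the flip contributes +1; sign now +1
(1525/167): 1525 mod 167 = 22, so (1525/167) = (22/167)
factor out 2^1: 22 = 2^1·11; with 167 mod 8 = 7, (2/167) = +1; sign now +1; continue with (11/167)
flip (11/167) -> (167/11): both odd, 11 mod 4 = 3, 167 mod 4 = 3, so the flip contributes -1; sign now -1
(167/11): 167 mod 11 = 2, so (167/11) = (2/11)
factor out 2^1: 2 = 2^1·1; with 11 mod 8 = 3, (2/11) = -1; sign now +1; continue with (1/11)
reached (1/11) = 1, so the symbol is +1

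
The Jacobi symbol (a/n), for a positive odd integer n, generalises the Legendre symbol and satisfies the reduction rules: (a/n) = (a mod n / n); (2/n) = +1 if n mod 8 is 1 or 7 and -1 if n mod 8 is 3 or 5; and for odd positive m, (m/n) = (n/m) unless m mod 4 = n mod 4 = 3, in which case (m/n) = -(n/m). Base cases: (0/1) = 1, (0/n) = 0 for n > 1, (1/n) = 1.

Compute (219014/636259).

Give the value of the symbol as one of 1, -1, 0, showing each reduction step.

219014 = 2^1·109507; (2/636259) = -1 since 636259 mod 8 = 3, so (219014/636259) = (-1)^1·(109507/636259); sign now -1
reciprocity: (109507/636259) = -1·(636259/109507) since 109507 mod 4 = 3, 636259 mod 4 = 3; sign now +1
(636259/109507) = (88724/109507)   [reduce mod 109507]
88724 = 2^2·22181; (2/109507) = -1 since 109507 mod 8 = 3, so (88724/109507) = (-1)^2·(22181/109507); sign now +1
reciprocity: (22181/109507) = +1·(109507/22181) since 22181 mod 4 = 1, 109507 mod 4 = 3; sign now +1
(109507/22181) = (20783/22181)   [reduce mod 22181]
reciprocity: (20783/22181) = +1·(22181/20783) since 20783 mod 4 = 3, 22181 mod 4 = 1; sign now +1
(22181/20783) = (1398/20783)   [reduce mod 20783]
1398 = 2^1·699; (2/20783) = +1 since 20783 mod 8 = 7, so (1398/20783) = (+1)^1·(699/20783); sign now +1
reciprocity: (699/20783) = -1·(20783/699) since 699 mod 4 = 3, 20783 mod 4 = 3; sign now -1
(20783/699) = (512/699)   [reduce mod 699]
512 = 2^9·1; (2/699) = -1 since 699 mod 8 = 3, so (512/699) = (-1)^9·(1/699); sign now +1
(1/699) = 1; final value = sign = +1

1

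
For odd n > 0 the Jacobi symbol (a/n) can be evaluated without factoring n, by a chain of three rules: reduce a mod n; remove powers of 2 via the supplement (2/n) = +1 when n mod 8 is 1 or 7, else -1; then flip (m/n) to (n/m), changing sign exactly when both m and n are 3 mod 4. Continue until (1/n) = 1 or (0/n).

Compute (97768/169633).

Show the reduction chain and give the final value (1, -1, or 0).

1

factor out 2^3: 97768 = 2^3·12221; with 169633 mod 8 = 1, (2/169633) = +1; sign now +1; continue with (12221/169633)
flip (12221/169633) -> (169633/12221): both odd, 12221 mod 4 = 1, 169633 mod 4 = 1, so the flip contributes +1; sign now +1
(169633/12221): 169633 mod 12221 = 10760, so (169633/12221) = (10760/12221)
factor out 2^3: 10760 = 2^3·1345; with 12221 mod 8 = 5, (2/12221) = -1; sign now -1; continue with (1345/12221)
flip (1345/12221) -> (12221/1345): both odd, 1345 mod 4 = 1, 12221 mod 4 = 1, so the flip contributes +1; sign now -1
(12221/1345): 12221 mod 1345 = 116, so (12221/1345) = (116/1345)
factor out 2^2: 116 = 2^2·29; with 1345 mod 8 = 1, (2/1345) = +1; sign now -1; continue with (29/1345)
flip (29/1345) -> (1345/29): both odd, 29 mod 4 = 1, 1345 mod 4 = 1, so the flip contributes +1; sign now -1
(1345/29): 1345 mod 29 = 11, so (1345/29) = (11/29)
flip (11/29) -> (29/11): both odd, 11 mod 4 = 3, 29 mod 4 = 1, so the flip contributes +1; sign now -1
(29/11): 29 mod 11 = 7, so (29/11) = (7/11)
flip (7/11) -> (11/7): both odd, 7 mod 4 = 3, 11 mod 4 = 3, so the flip contributes -1; sign now +1
(11/7): 11 mod 7 = 4, so (11/7) = (4/7)
factor out 2^2: 4 = 2^2·1; with 7 mod 8 = 7, (2/7) = +1; sign now +1; continue with (1/7)
reached (1/7) = 1, so the symbol is +1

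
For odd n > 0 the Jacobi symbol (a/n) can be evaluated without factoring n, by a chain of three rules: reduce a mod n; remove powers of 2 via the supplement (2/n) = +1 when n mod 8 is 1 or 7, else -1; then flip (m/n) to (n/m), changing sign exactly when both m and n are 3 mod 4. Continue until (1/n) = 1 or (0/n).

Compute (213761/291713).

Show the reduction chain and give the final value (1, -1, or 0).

flip (213761/291713) -> (291713/213761): both odd, 213761 mod 4 = 1, 291713 mod 4 = 1, so the flip contributes +1; sign now +1
(291713/213761): 291713 mod 213761 = 77952, so (291713/213761) = (77952/213761)
factor out 2^7: 77952 = 2^7·609; with 213761 mod 8 = 1, (2/213761) = +1; sign now +1; continue with (609/213761)
flip (609/213761) -> (213761/609): both odd, 609 mod 4 = 1, 213761 mod 4 = 1, so the flip contributes +1; sign now +1
(213761/609): 213761 mod 609 = 2, so (213761/609) = (2/609)
factor out 2^1: 2 = 2^1·1; with 609 mod 8 = 1, (2/609) = +1; sign now +1; continue with (1/609)
reached (1/609) = 1, so the symbol is +1

1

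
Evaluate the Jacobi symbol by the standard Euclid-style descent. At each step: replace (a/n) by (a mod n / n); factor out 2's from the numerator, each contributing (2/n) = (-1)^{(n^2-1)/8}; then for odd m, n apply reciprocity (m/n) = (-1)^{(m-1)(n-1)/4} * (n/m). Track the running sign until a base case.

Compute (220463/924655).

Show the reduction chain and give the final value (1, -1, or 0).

-1

reciprocity: (220463/924655) = -1·(924655/220463) since 220463 mod 4 = 3, 924655 mod 4 = 3; sign now -1
(924655/220463) = (42803/220463)   [reduce mod 220463]
reciprocity: (42803/220463) = -1·(220463/42803) since 42803 mod 4 = 3, 220463 mod 4 = 3; sign now +1
(220463/42803) = (6448/42803)   [reduce mod 42803]
6448 = 2^4·403; (2/42803) = -1 since 42803 mod 8 = 3, so (6448/42803) = (-1)^4·(403/42803); sign now +1
reciprocity: (403/42803) = -1·(42803/403) since 403 mod 4 = 3, 42803 mod 4 = 3; sign now -1
(42803/403) = (85/403)   [reduce mod 403]
reciprocity: (85/403) = +1·(403/85) since 85 mod 4 = 1, 403 mod 4 = 3; sign now -1
(403/85) = (63/85)   [reduce mod 85]
reciprocity: (63/85) = +1·(85/63) since 63 mod 4 = 3, 85 mod 4 = 1; sign now -1
(85/63) = (22/63)   [reduce mod 63]
22 = 2^1·11; (2/63) = +1 since 63 mod 8 = 7, so (22/63) = (+1)^1·(11/63); sign now -1
reciprocity: (11/63) = -1·(63/11) since 11 mod 4 = 3, 63 mod 4 = 3; sign now +1
(63/11) = (8/11)   [reduce mod 11]
8 = 2^3·1; (2/11) = -1 since 11 mod 8 = 3, so (8/11) = (-1)^3·(1/11); sign now -1
(1/11) = 1; final value = sign = -1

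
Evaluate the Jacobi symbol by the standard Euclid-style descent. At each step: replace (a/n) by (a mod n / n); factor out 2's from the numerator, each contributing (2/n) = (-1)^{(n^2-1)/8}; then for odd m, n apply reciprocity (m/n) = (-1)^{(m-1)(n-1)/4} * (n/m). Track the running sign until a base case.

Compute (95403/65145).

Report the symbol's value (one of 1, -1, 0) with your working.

0

(95403/65145): 95403 mod 65145 = 30258, so (95403/65145) = (30258/65145)
factor out 2^1: 30258 = 2^1·15129; with 65145 mod 8 = 1, (2/65145) = +1; sign now +1; continue with (15129/65145)
flip (15129/65145) -> (65145/15129): both odd, 15129 mod 4 = 1, 65145 mod 4 = 1, so the flip contributes +1; sign now +1
(65145/15129): 65145 mod 15129 = 4629, so (65145/15129) = (4629/15129)
flip (4629/15129) -> (15129/4629): both odd, 4629 mod 4 = 1, 15129 mod 4 = 1, so the flip contributes +1; sign now +1
(15129/4629): 15129 mod 4629 = 1242, so (15129/4629) = (1242/4629)
factor out 2^1: 1242 = 2^1·621; with 4629 mod 8 = 5, (2/4629) = -1; sign now -1; continue with (621/4629)
flip (621/4629) -> (4629/621): both odd, 621 mod 4 = 1, 4629 mod 4 = 1, so the flip contributes +1; sign now -1
(4629/621): 4629 mod 621 = 282, so (4629/621) = (282/621)
factor out 2^1: 282 = 2^1·141; with 621 mod 8 = 5, (2/621) = -1; sign now +1; continue with (141/621)
flip (141/621) -> (621/141): both odd, 141 mod 4 = 1, 621 mod 4 = 1, so the flip contributes +1; sign now +1
(621/141): 621 mod 141 = 57, so (621/141) = (57/141)
flip (57/141) -> (141/57): both odd, 57 mod 4 = 1, 141 mod 4 = 1, so the flip contributes +1; sign now +1
(141/57): 141 mod 57 = 27, so (141/57) = (27/57)
flip (27/57) -> (57/27): both odd, 27 mod 4 = 3, 57 mod 4 = 1, so the flip contributes +1; sign now +1
(57/27): 57 mod 27 = 3, so (57/27) = (3/27)
flip (3/27) -> (27/3): both odd, 3 mod 4 = 3, 27 mod 4 = 3, so the flip contributes -1; sign now -1
(27/3): 27 mod 3 = 0, so (27/3) = (0/3)
reached (0/3); gcd(a, n) > 1, so (0/3) = 0 and the symbol is 0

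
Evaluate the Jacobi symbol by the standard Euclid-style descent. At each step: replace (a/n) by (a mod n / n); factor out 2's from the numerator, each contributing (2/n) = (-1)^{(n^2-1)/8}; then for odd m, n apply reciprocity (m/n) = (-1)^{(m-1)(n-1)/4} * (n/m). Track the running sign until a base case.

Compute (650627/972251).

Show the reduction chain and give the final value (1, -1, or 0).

1

flip (650627/972251) -> (972251/650627): both odd, 650627 mod 4 = 3, 972251 mod 4 = 3, so the flip contributes -1; sign now -1
(972251/650627): 972251 mod 650627 = 321624, so (972251/650627) = (321624/650627)
factor out 2^3: 321624 = 2^3·40203; with 650627 mod 8 = 3, (2/650627) = -1; sign now +1; continue with (40203/650627)
flip (40203/650627) -> (650627/40203): both odd, 40203 mod 4 = 3, 650627 mod 4 = 3, so the flip contributes -1; sign now -1
(650627/40203): 650627 mod 40203 = 7379, so (650627/40203) = (7379/40203)
flip (7379/40203) -> (40203/7379): both odd, 7379 mod 4 = 3, 40203 mod 4 = 3, so the flip contributes -1; sign now +1
(40203/7379): 40203 mod 7379 = 3308, so (40203/7379) = (3308/7379)
factor out 2^2: 3308 = 2^2·827; with 7379 mod 8 = 3, (2/7379) = -1; sign now +1; continue with (827/7379)
flip (827/7379) -> (7379/827): both odd, 827 mod 4 = 3, 7379 mod 4 = 3, so the flip contributes -1; sign now -1
(7379/827): 7379 mod 827 = 763, so (7379/827) = (763/827)
flip (763/827) -> (827/763): both odd, 763 mod 4 = 3, 827 mod 4 = 3, so the flip contributes -1; sign now +1
(827/763): 827 mod 763 = 64, so (827/763) = (64/763)
factor out 2^6: 64 = 2^6·1; with 763 mod 8 = 3, (2/763) = -1; sign now +1; continue with (1/763)
reached (1/763) = 1, so the symbol is +1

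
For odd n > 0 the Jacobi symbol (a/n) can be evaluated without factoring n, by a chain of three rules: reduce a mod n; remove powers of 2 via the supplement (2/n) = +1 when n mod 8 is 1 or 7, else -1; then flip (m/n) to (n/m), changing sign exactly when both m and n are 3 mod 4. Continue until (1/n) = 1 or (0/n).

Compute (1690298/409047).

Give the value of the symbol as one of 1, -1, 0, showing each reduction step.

-1

(1690298/409047) = (54110/409047)   [reduce mod 409047]
54110 = 2^1·27055; (2/409047) = +1 since 409047 mod 8 = 7, so (54110/409047) = (+1)^1·(27055/409047); sign now +1
reciprocity: (27055/409047) = -1·(409047/27055) since 27055 mod 4 = 3, 409047 mod 4 = 3; sign now -1
(409047/27055) = (3222/27055)   [reduce mod 27055]
3222 = 2^1·1611; (2/27055) = +1 since 27055 mod 8 = 7, so (3222/27055) = (+1)^1·(1611/27055); sign now -1
reciprocity: (1611/27055) = -1·(27055/1611) since 1611 mod 4 = 3, 27055 mod 4 = 3; sign now +1
(27055/1611) = (1279/1611)   [reduce mod 1611]
reciprocity: (1279/1611) = -1·(1611/1279) since 1279 mod 4 = 3, 1611 mod 4 = 3; sign now -1
(1611/1279) = (332/1279)   [reduce mod 1279]
332 = 2^2·83; (2/1279) = +1 since 1279 mod 8 = 7, so (332/1279) = (+1)^2·(83/1279); sign now -1
reciprocity: (83/1279) = -1·(1279/83) since 83 mod 4 = 3, 1279 mod 4 = 3; sign now +1
(1279/83) = (34/83)   [reduce mod 83]
34 = 2^1·17; (2/83) = -1 since 83 mod 8 = 3, so (34/83) = (-1)^1·(17/83); sign now -1
reciprocity: (17/83) = +1·(83/17) since 17 mod 4 = 1, 83 mod 4 = 3; sign now -1
(83/17) = (15/17)   [reduce mod 17]
reciprocity: (15/17) = +1·(17/15) since 15 mod 4 = 3, 17 mod 4 = 1; sign now -1
(17/15) = (2/15)   [reduce mod 15]
2 = 2^1·1; (2/15) = +1 since 15 mod 8 = 7, so (2/15) = (+1)^1·(1/15); sign now -1
(1/15) = 1; final value = sign = -1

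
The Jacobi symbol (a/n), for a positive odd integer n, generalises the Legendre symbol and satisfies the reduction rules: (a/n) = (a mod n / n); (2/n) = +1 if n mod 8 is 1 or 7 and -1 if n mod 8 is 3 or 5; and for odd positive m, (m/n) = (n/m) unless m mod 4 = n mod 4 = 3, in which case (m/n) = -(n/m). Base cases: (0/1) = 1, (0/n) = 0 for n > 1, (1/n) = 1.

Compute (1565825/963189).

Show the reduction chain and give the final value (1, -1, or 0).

-1

(1565825/963189) = (602636/963189)   [reduce mod 963189]
602636 = 2^2·150659; (2/963189) = -1 since 963189 mod 8 = 5, so (602636/963189) = (-1)^2·(150659/963189); sign now +1
reciprocity: (150659/963189) = +1·(963189/150659) since 150659 mod 4 = 3, 963189 mod 4 = 1; sign now +1
(963189/150659) = (59235/150659)   [reduce mod 150659]
reciprocity: (59235/150659) = -1·(150659/59235) since 59235 mod 4 = 3, 150659 mod 4 = 3; sign now -1
(150659/59235) = (32189/59235)   [reduce mod 59235]
reciprocity: (32189/59235) = +1·(59235/32189) since 32189 mod 4 = 1, 59235 mod 4 = 3; sign now -1
(59235/32189) = (27046/32189)   [reduce mod 32189]
27046 = 2^1·13523; (2/32189) = -1 since 32189 mod 8 = 5, so (27046/32189) = (-1)^1·(13523/32189); sign now +1
reciprocity: (13523/32189) = +1·(32189/13523) since 13523 mod 4 = 3, 32189 mod 4 = 1; sign now +1
(32189/13523) = (5143/13523)   [reduce mod 13523]
reciprocity: (5143/13523) = -1·(13523/5143) since 5143 mod 4 = 3, 13523 mod 4 = 3; sign now -1
(13523/5143) = (3237/5143)   [reduce mod 5143]
reciprocity: (3237/5143) = +1·(5143/3237) since 3237 mod 4 = 1, 5143 mod 4 = 3; sign now -1
(5143/3237) = (1906/3237)   [reduce mod 3237]
1906 = 2^1·953; (2/3237) = -1 since 3237 mod 8 = 5, so (1906/3237) = (-1)^1·(953/3237); sign now +1
reciprocity: (953/3237) = +1·(3237/953) since 953 mod 4 = 1, 3237 mod 4 = 1; sign now +1
(3237/953) = (378/953)   [reduce mod 953]
378 = 2^1·189; (2/953) = +1 since 953 mod 8 = 1, so (378/953) = (+1)^1·(189/953); sign now +1
reciprocity: (189/953) = +1·(953/189) since 189 mod 4 = 1, 953 mod 4 = 1; sign now +1
(953/189) = (8/189)   [reduce mod 189]
8 = 2^3·1; (2/189) = -1 since 189 mod 8 = 5, so (8/189) = (-1)^3·(1/189); sign now -1
(1/189) = 1; final value = sign = -1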